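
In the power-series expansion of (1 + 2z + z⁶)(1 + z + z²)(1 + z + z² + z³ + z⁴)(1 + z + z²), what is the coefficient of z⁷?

(1 + 2z + z⁶) has coefficients 1,2,0,0,0,0,1 for degrees 0…6.
(1 + z + z²) has coefficients 1,1,1,0,0,0,0,0 for degrees 0…7.
Multiplying by (1 + z + z² + z³ + z⁴) gives running coefficients 1,2,3,3,3,2,1,0 for degrees 0…7.
Finally multiplying by (1 + z + z²), the product of all factors after the first has coefficients 1,3,6,8,9,8,6,3 for degrees 0…7.
[z⁷] = 1·3 + 2·6 + 1·3 = 18.

18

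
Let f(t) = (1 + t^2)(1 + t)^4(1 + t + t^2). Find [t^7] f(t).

5

(1 + t^2) has coefficients 1,0,1 for degrees 0…2.
(1 + t)^4 has coefficients 1,4,6,4,1,0,0,0 for degrees 0…7.
Finally multiplying by (1 + t + t^2), the product of all factors after the first has coefficients 1,5,11,14,11,5,1,0 for degrees 0…7.
[t^7] = 1·0 + 1·5 = 5.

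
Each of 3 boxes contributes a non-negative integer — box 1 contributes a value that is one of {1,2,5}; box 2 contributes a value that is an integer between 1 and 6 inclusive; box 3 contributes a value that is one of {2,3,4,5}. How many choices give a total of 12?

The generating function for the choices is (q + q^2 + q^5)·(q + q^2 + q^3 + q^4 + q^5 + q^6)·(q^2 + q^3 + q^4 + q^5); the count is [q^12].
(q + q^2 + q^5) has coefficients 0,1,1,0,0,1 for degrees 0…5.
(q + q^2 + q^3 + q^4 + q^5 + q^6) has coefficients 0,1,1,1,1,1,1,0,0,0,0,0,0 for degrees 0…12.
Finally multiplying by (q^2 + q^3 + q^4 + q^5), the product of all factors after the first has coefficients 0,0,0,1,2,3,4,4,4,3,2,1,0 for degrees 0…12.
[q^12] = 1·1 + 1·2 + 1·4 = 7.

7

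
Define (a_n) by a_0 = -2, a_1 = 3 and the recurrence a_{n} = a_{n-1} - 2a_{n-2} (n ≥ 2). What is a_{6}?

The ordinary generating function has denominator 1 - q + 2q^2.
Iterating the recurrence: a_0,…,a_{6} = -2, 3, 7, 1, -13, -15, 11.

11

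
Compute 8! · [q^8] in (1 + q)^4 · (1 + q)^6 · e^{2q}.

The EGF product rule gives c_8 = Σ_{k_1+k_2+k_3=8} C(8; k_1,k_2,k_3) · ∏ g_i(k_i), where (1+q)^4 gives the falling factorial (4)_k; (1+q)^6 gives the falling factorial (6)_k; e^{2q} gives (2)^k.
g_1(k) for k = 0…8: 1, 4, 12, 24, 24, 0, 0, 0, 0.
g_2(k) for k = 0…8: 1, 6, 30, 120, 360, 720, 720, 0, 0.
g_3(k) for k = 0…8: 1, 2, 4, 8, 16, 32, 64, 128, 256.
First combine the last two factors: h(k) = Σ_j C(k,j)·g_2(j)·g_3(k−j) for k = 0…8: 1, 8, 58, 380, 2248, 12032, 58576, 261536, 1081600.
c_8 = Σ_k C(8,k)·g_1(k)·h(8−k) = 1·1·1081600 + 8·4·261536 + 28·12·58576 + 56·24·12032 + 70·24·2248 = 1081600 + 8369152 + 19681536 + 16171008 + 3776640 = 49079936.

49079936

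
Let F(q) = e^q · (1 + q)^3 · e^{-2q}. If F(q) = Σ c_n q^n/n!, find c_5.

The EGF product rule gives c_5 = Σ_{k_1+k_2+k_3=5} C(5; k_1,k_2,k_3) · ∏ g_i(k_i), where e^q gives (1)^k; (1+q)^3 gives the falling factorial (3)_k; e^{-2q} gives (-2)^k.
g_1(k) for k = 0…5: 1, 1, 1, 1, 1, 1.
g_2(k) for k = 0…5: 1, 3, 6, 6, 0, 0.
g_3(k) for k = 0…5: 1, -2, 4, -8, 16, -32.
First combine the last two factors: h(k) = Σ_j C(k,j)·g_2(j)·g_3(k−j) for k = 0…5: 1, 1, -2, -2, 16, -32.
c_5 = Σ_k C(5,k)·g_1(k)·h(5−k) = 1·1·(-32) + 5·1·16 + 10·1·(-2) + 10·1·(-2) + 5·1·1 + 1·1·1 = −32 + 80 − 20 − 20 + 5 + 1 = 14.

14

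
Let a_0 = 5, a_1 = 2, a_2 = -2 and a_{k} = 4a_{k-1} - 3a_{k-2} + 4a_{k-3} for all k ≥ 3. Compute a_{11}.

207846

The ordinary generating function has denominator 1 - 4q + 3q^2 - 4q^3.
Iterating the recurrence: a_0,…,a_{11} = 5, 2, -2, 6, 38, 126, 414, 1430, 4982, 17294, 59950, 207846.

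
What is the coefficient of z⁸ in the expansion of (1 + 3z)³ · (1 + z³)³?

81

(1 + 3z)³ has coefficients 1,9,27,27 for degrees 0…3.
(1 + z³)³ has coefficients 1,0,0,3,0,0,3,0,0 for degrees 0…8.
[z⁸] = 1·0 + 9·0 + 27·3 + 27·0 = 81.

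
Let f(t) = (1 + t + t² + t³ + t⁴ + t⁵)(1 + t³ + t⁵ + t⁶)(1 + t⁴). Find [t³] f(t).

2

(1 + t + t² + t³ + t⁴ + t⁵) has coefficients 1,1,1,1 for degrees 0…3.
(1 + t³ + t⁵ + t⁶) has coefficients 1,0,0,1 for degrees 0…3.
Finally multiplying by (1 + t⁴), the product of all factors after the first has coefficients 1,0,0,1 for degrees 0…3.
[t³] = 1·1 + 1·0 + 1·0 + 1·1 = 2.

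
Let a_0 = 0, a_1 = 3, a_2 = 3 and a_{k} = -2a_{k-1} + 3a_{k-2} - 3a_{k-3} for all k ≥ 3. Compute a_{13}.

The ordinary generating function has denominator 1 + 2t - 3t^2 + 3t^3.
Iterating the recurrence: a_0,…,a_{13} = 0, 3, 3, 3, -6, 12, -51, 156, -501, 1623, -5217, 16806, -54132, 174333.

174333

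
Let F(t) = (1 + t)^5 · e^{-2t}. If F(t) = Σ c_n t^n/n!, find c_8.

4096

The EGF product rule gives c_8 = Σ_{k_1+k_2=8} C(8; k_1,k_2) · ∏ g_i(k_i), where (1+t)^5 gives the falling factorial (5)_k; e^{-2t} gives (-2)^k.
g_1(k) for k = 0…8: 1, 5, 20, 60, 120, 120, 0, 0, 0.
g_2(k) for k = 0…8: 1, -2, 4, -8, 16, -32, 64, -128, 256.
c_8 = Σ_k C(8,k)·g_1(k)·g_2(8−k) = 1·1·256 + 8·5·(-128) + 28·20·64 + 56·60·(-32) + 70·120·16 + 56·120·(-8) = 256 − 5120 + 35840 − 107520 + 134400 − 53760 = 4096.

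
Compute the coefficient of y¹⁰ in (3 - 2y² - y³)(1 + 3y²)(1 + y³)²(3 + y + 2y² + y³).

(3 - 2y² - y³) has coefficients 3,0,-2,-1 for degrees 0…3.
(1 + 3y²) has coefficients 1,0,3,0,0,0,0,0,0,0,0 for degrees 0…10.
Multiplying by (1 + y³)² gives running coefficients 1,0,3,2,0,6,1,0,3,0,0 for degrees 0…10.
Finally multiplying by (3 + y + 2y² + y³), the product of all factors after the first has coefficients 3,1,11,10,8,25,11,13,17,4,6 for degrees 0…10.
[y¹⁰] = 3·6 − 2·17 − 1·13 = -29.

-29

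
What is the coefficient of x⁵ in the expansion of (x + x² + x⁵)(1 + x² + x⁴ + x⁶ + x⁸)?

(x + x² + x⁵) has coefficients 0,1,1,0,0,1 for degrees 0…5.
(1 + x² + x⁴ + x⁶ + x⁸) has coefficients 1,0,1,0,1,0 for degrees 0…5.
[x⁵] = 1·1 + 1·0 + 1·1 = 2.

2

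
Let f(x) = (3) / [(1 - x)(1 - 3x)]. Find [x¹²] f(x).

2391483

The denominator gives the recurrence a_n = 4a_(n−1) − 3a_(n−2) for n ≥ 2; the numerator fixes a_0 = 3, a_1 = 12.
Iterating: 3, 12, 39, 120, 363, 1092, 3279, 9840, 29523, 88572, 265719, 797160, 2391483, so a_12 = 2391483.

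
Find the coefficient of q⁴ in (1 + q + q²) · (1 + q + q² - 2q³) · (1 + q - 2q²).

-7

(1 + q + q²) has coefficients 1,1,1 for degrees 0…2.
(1 + q + q² - 2q³) has coefficients 1,1,1,-2,0 for degrees 0…4.
Finally multiplying by (1 + q - 2q²), the product of all factors after the first has coefficients 1,2,0,-3,-4 for degrees 0…4.
[q⁴] = 1·(-4) + 1·(-3) + 1·0 = -7.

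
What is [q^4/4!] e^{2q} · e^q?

The EGF product rule gives c_4 = Σ_{k_1+k_2=4} C(4; k_1,k_2) · ∏ g_i(k_i), where e^{2q} gives (2)^k; e^q gives (1)^k.
g_1(k) for k = 0…4: 1, 2, 4, 8, 16.
g_2(k) for k = 0…4: 1, 1, 1, 1, 1.
c_4 = Σ_k C(4,k)·g_1(k)·g_2(4−k) = 1·1·1 + 4·2·1 + 6·4·1 + 4·8·1 + 1·16·1 = 1 + 8 + 24 + 32 + 16 = 81.

81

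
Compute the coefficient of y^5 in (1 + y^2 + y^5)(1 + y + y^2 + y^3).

2

(1 + y^2 + y^5) has coefficients 1,0,1,0,0,1 for degrees 0…5.
(1 + y + y^2 + y^3) has coefficients 1,1,1,1,0,0 for degrees 0…5.
[y^5] = 1·0 + 1·1 + 1·1 = 2.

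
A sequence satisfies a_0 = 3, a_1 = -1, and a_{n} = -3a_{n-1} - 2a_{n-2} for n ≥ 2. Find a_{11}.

The ordinary generating function has denominator 1 + 3y + 2y^2.
Iterating the recurrence: a_0,…,a_{11} = 3, -1, -3, 11, -27, 59, -123, 251, -507, 1019, -2043, 4091.

4091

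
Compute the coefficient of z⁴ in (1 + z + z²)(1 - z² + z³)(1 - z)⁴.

(1 + z + z²) has coefficients 1,1,1 for degrees 0…2.
(1 - z² + z³) has coefficients 1,0,-1,1,0 for degrees 0…4.
Finally multiplying by (1 - z)⁴, the product of all factors after the first has coefficients 1,-4,5,1,-9 for degrees 0…4.
[z⁴] = 1·(-9) + 1·1 + 1·5 = -3.

-3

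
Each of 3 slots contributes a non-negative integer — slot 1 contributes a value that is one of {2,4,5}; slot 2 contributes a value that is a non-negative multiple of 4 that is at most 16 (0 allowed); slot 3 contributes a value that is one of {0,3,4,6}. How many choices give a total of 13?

The generating function for the choices is (y^2 + y^4 + y^5)·(1 + y^4 + y^8 + y^12 + y^16)·(1 + y^3 + y^4 + y^6); the count is [y^13].
(y^2 + y^4 + y^5) has coefficients 0,0,1,0,1,1 for degrees 0…5.
(1 + y^4 + y^8 + y^12 + y^16) has coefficients 1,0,0,0,1,0,0,0,1,0,0,0,1,0 for degrees 0…13.
Finally multiplying by (1 + y^3 + y^4 + y^6), the product of all factors after the first has coefficients 1,0,0,1,2,0,1,1,2,0,1,1,2,0 for degrees 0…13.
[y^13] = 1·1 + 1·0 + 1·2 = 3.

3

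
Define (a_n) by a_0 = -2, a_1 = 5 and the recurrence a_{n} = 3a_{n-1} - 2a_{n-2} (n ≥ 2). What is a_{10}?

7159

The ordinary generating function has denominator 1 - 3q + 2q^2.
Iterating the recurrence: a_0,…,a_{10} = -2, 5, 19, 47, 103, 215, 439, 887, 1783, 3575, 7159.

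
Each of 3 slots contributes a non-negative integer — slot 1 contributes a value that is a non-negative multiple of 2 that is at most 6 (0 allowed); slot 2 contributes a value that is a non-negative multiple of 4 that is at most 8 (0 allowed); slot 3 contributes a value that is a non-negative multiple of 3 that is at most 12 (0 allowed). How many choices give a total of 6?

3

The generating function for the choices is (1 + y^2 + y^4 + y^6)·(1 + y^4 + y^8)·(1 + y^3 + y^6 + y^9 + y^12); the count is [y^6].
(1 + y^2 + y^4 + y^6) has coefficients 1,0,1,0,1,0,1 for degrees 0…6.
(1 + y^4 + y^8) has coefficients 1,0,0,0,1,0,0 for degrees 0…6.
Finally multiplying by (1 + y^3 + y^6 + y^9 + y^12), the product of all factors after the first has coefficients 1,0,0,1,1,0,1 for degrees 0…6.
[y^6] = 1·1 + 1·1 + 1·0 + 1·1 = 3.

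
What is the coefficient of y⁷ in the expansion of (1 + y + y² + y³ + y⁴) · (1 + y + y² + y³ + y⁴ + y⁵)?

(1 + y + y² + y³ + y⁴) has coefficients 1,1,1,1,1 for degrees 0…4.
(1 + y + y² + y³ + y⁴ + y⁵) has coefficients 1,1,1,1,1,1,0,0 for degrees 0…7.
[y⁷] = 1·0 + 1·0 + 1·1 + 1·1 + 1·1 = 3.

3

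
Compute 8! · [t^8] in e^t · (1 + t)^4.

3393

The EGF product rule gives c_8 = Σ_{k_1+k_2=8} C(8; k_1,k_2) · ∏ g_i(k_i), where e^t gives (1)^k; (1+t)^4 gives the falling factorial (4)_k.
g_1(k) for k = 0…8: 1, 1, 1, 1, 1, 1, 1, 1, 1.
g_2(k) for k = 0…8: 1, 4, 12, 24, 24, 0, 0, 0, 0.
c_8 = Σ_k C(8,k)·g_1(k)·g_2(8−k) = 70·1·24 + 56·1·24 + 28·1·12 + 8·1·4 + 1·1·1 = 1680 + 1344 + 336 + 32 + 1 = 3393.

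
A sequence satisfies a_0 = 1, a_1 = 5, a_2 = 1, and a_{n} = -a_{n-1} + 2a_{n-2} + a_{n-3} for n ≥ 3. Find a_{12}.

The ordinary generating function has denominator 1 + t - 2t^2 - t^3.
Iterating the recurrence: a_0,…,a_{12} = 1, 5, 1, 10, -3, 24, -20, 65, -81, 191, -288, 589, -974.

-974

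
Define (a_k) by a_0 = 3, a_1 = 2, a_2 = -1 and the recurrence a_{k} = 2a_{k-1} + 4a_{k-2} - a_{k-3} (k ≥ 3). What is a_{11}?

9081

The ordinary generating function has denominator 1 - 2q - 4q^2 + q^3.
Iterating the recurrence: a_0,…,a_{11} = 3, 2, -1, 3, 0, 13, 23, 98, 275, 919, 2840, 9081.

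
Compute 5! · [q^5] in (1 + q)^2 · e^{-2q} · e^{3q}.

31

The EGF product rule gives c_5 = Σ_{k_1+k_2+k_3=5} C(5; k_1,k_2,k_3) · ∏ g_i(k_i), where (1+q)^2 gives the falling factorial (2)_k; e^{-2q} gives (-2)^k; e^{3q} gives (3)^k.
g_1(k) for k = 0…5: 1, 2, 2, 0, 0, 0.
g_2(k) for k = 0…5: 1, -2, 4, -8, 16, -32.
g_3(k) for k = 0…5: 1, 3, 9, 27, 81, 243.
First combine the last two factors: h(k) = Σ_j C(k,j)·g_2(j)·g_3(k−j) for k = 0…5: 1, 1, 1, 1, 1, 1.
c_5 = Σ_k C(5,k)·g_1(k)·h(5−k) = 1·1·1 + 5·2·1 + 10·2·1 = 1 + 10 + 20 = 31.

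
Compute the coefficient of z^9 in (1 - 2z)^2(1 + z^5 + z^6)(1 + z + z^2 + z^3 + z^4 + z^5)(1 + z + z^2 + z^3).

4

(1 - 2z)^2 has coefficients 1,-4,4 for degrees 0…2.
(1 + z^5 + z^6) has coefficients 1,0,0,0,0,1,1,0,0,0 for degrees 0…9.
Multiplying by (1 + z + z^2 + z^3 + z^4 + z^5) gives running coefficients 1,1,1,1,1,2,2,2,2,2 for degrees 0…9.
Finally multiplying by (1 + z + z^2 + z^3), the product of all factors after the first has coefficients 1,2,3,4,4,5,6,7,8,8 for degrees 0…9.
[z^9] = 1·8 − 4·8 + 4·7 = 4.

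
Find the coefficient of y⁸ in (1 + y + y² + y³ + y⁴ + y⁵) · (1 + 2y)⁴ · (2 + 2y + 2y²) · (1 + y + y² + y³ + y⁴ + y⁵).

(1 + y + y² + y³ + y⁴ + y⁵) has coefficients 1,1,1,1,1,1 for degrees 0…5.
(1 + 2y)⁴ has coefficients 1,8,24,32,16,0,0,0,0 for degrees 0…8.
Multiplying by (2 + 2y + 2y²) gives running coefficients 2,18,66,128,144,96,32,0,0 for degrees 0…8.
Finally multiplying by (1 + y + y² + y³ + y⁴ + y⁵), the product of all factors after the first has coefficients 2,20,86,214,358,454,484,466,400 for degrees 0…8.
[y⁸] = 1·400 + 1·466 + 1·484 + 1·454 + 1·358 + 1·214 = 2376.

2376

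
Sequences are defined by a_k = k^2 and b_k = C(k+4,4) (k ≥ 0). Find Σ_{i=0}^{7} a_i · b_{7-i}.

2508

This is [x^7] in the product of the two ordinary generating functions.
Σ = 0·330 + 1·210 + 4·126 + 9·70 + 16·35 + 25·15 + 36·5 + 49·1 = 2508.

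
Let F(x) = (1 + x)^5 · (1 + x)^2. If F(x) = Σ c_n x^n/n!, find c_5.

The EGF product rule gives c_5 = Σ_{k_1+k_2=5} C(5; k_1,k_2) · ∏ g_i(k_i), where (1+x)^5 gives the falling factorial (5)_k; (1+x)^2 gives the falling factorial (2)_k.
g_1(k) for k = 0…5: 1, 5, 20, 60, 120, 120.
g_2(k) for k = 0…5: 1, 2, 2, 0, 0, 0.
c_5 = Σ_k C(5,k)·g_1(k)·g_2(5−k) = 10·60·2 + 5·120·2 + 1·120·1 = 1200 + 1200 + 120 = 2520.

2520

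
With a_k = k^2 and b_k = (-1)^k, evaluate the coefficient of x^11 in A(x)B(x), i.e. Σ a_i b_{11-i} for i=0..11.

66

Write out a_i and b_{11-i} for i = 0,…,11 and sum the products.
Σ = 0·(-1) + 1·1 + 4·(-1) + 9·1 + 16·(-1) + 25·1 + 36·(-1) + 49·1 + 64·(-1) + 81·1 + 100·(-1) + 121·1 = 66.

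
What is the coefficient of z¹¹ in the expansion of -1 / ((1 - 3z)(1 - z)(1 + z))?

The denominator gives the recurrence a_n = 3a_(n−1) + a_(n−2) − 3a_(n−3) for n ≥ 3; the numerator fixes a_0 = -1, a_1 = -3, a_2 = -10.
Iterating: -1, -3, -10, -30, -91, -273, -820, -2460, -7381, -22143, -66430, -199290, so a_11 = -199290.

-199290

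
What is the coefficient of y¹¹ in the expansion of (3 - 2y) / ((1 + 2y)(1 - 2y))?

Partial fractions give a closed form: a_n = (2)·(-2)^n + (1)·2^n.
At n = 11: a_11 = -2048.

-2048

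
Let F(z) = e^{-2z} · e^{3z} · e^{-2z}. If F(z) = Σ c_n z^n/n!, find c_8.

1

The EGF product rule gives c_8 = Σ_{k_1+k_2+k_3=8} C(8; k_1,k_2,k_3) · ∏ g_i(k_i), where e^{-2z} gives (-2)^k; e^{3z} gives (3)^k; e^{-2z} gives (-2)^k.
g_1(k) for k = 0…8: 1, -2, 4, -8, 16, -32, 64, -128, 256.
g_2(k) for k = 0…8: 1, 3, 9, 27, 81, 243, 729, 2187, 6561.
g_3(k) for k = 0…8: 1, -2, 4, -8, 16, -32, 64, -128, 256.
First combine the last two factors: h(k) = Σ_j C(k,j)·g_2(j)·g_3(k−j) for k = 0…8: 1, 1, 1, 1, 1, 1, 1, 1, 1.
c_8 = Σ_k C(8,k)·g_1(k)·h(8−k) = 1·1·1 + 8·(-2)·1 + 28·4·1 + 56·(-8)·1 + 70·16·1 + 56·(-32)·1 + 28·64·1 + 8·(-128)·1 + 1·256·1 = 1 − 16 + 112 − 448 + 1120 − 1792 + 1792 − 1024 + 256 = 1.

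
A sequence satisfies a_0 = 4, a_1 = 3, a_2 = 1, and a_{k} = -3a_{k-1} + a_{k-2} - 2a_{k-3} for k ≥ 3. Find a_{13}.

-1386557

The ordinary generating function has denominator 1 + 3y - y^2 + 2y^3.
Iterating the recurrence: a_0,…,a_{13} = 4, 3, 1, -8, 19, -67, 236, -813, 2809, -9712, 33571, -116043, 401124, -1386557.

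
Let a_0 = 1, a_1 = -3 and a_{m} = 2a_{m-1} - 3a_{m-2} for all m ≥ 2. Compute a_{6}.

63

The ordinary generating function has denominator 1 - 2y + 3y^2.
Iterating the recurrence: a_0,…,a_{6} = 1, -3, -9, -9, 9, 45, 63.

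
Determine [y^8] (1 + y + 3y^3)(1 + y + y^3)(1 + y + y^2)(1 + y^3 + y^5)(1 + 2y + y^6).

(1 + y + 3y^3) has coefficients 1,1,0,3 for degrees 0…3.
(1 + y + y^3) has coefficients 1,1,0,1,0,0,0,0,0 for degrees 0…8.
Multiplying by (1 + y + y^2) gives running coefficients 1,2,2,2,1,1,0,0,0 for degrees 0…8.
Multiplying by (1 + y^3 + y^5) gives running coefficients 1,2,2,3,3,4,4,3,3 for degrees 0…8.
Finally multiplying by (1 + 2y + y^6), the product of all factors after the first has coefficients 1,4,6,7,9,10,13,13,11 for degrees 0…8.
[y^8] = 1·11 + 1·13 + 3·10 = 54.

54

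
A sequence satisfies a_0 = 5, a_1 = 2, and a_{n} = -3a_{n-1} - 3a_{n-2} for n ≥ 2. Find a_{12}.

3645

The ordinary generating function has denominator 1 + 3t + 3t^2.
Iterating the recurrence: a_0,…,a_{12} = 5, 2, -21, 57, -108, 153, -135, -54, 567, -1539, 2916, -4131, 3645.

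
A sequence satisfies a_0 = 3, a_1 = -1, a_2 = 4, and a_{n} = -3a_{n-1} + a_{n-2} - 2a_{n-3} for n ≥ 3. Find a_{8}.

The ordinary generating function has denominator 1 + 3x - x^2 + 2x^3.
Iterating the recurrence: a_0,…,a_{8} = 3, -1, 4, -19, 63, -216, 749, -2589, 8948.

8948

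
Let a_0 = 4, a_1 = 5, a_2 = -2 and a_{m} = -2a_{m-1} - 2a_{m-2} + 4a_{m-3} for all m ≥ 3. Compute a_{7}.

-120

The ordinary generating function has denominator 1 + 2z + 2z^2 - 4z^3.
Iterating the recurrence: a_0,…,a_{7} = 4, 5, -2, 10, 4, -36, 104, -120.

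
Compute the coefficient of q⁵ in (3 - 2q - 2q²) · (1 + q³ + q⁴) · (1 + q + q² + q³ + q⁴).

-4

(3 - 2q - 2q²) has coefficients 3,-2,-2 for degrees 0…2.
(1 + q³ + q⁴) has coefficients 1,0,0,1,1,0 for degrees 0…5.
Finally multiplying by (1 + q + q² + q³ + q⁴), the product of all factors after the first has coefficients 1,1,1,2,3,2 for degrees 0…5.
[q⁵] = 3·2 − 2·3 − 2·2 = -4.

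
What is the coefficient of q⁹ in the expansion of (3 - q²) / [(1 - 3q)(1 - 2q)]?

The denominator gives the recurrence a_n = 5a_(n−1) − 6a_(n−2) for n ≥ 3; the numerator fixes a_0 = 3, a_1 = 15, a_2 = 56.
Iterating: 3, 15, 56, 190, 614, 1930, 5966, 18250, 55454, 167770, so a_9 = 167770.

167770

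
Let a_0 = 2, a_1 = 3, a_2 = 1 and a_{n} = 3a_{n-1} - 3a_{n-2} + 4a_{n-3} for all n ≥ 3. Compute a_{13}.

The ordinary generating function has denominator 1 - 3t + 3t^2 - 4t^3.
Iterating the recurrence: a_0,…,a_{13} = 2, 3, 1, 2, 15, 43, 92, 207, 517, 1298, 3171, 7687, 18740, 45843.

45843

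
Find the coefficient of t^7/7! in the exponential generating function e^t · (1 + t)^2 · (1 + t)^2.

1961

The EGF product rule gives c_7 = Σ_{k_1+k_2+k_3=7} C(7; k_1,k_2,k_3) · ∏ g_i(k_i), where e^t gives (1)^k; (1+t)^2 gives the falling factorial (2)_k; (1+t)^2 gives the falling factorial (2)_k.
g_1(k) for k = 0…7: 1, 1, 1, 1, 1, 1, 1, 1.
g_2(k) for k = 0…7: 1, 2, 2, 0, 0, 0, 0, 0.
g_3(k) for k = 0…7: 1, 2, 2, 0, 0, 0, 0, 0.
First combine the last two factors: h(k) = Σ_j C(k,j)·g_2(j)·g_3(k−j) for k = 0…7: 1, 4, 12, 24, 24, 0, 0, 0.
c_7 = Σ_k C(7,k)·g_1(k)·h(7−k) = 35·1·24 + 35·1·24 + 21·1·12 + 7·1·4 + 1·1·1 = 840 + 840 + 252 + 28 + 1 = 1961.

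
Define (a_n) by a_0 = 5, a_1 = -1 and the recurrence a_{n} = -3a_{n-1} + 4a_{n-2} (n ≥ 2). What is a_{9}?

The ordinary generating function has denominator 1 + 3y - 4y^2.
Iterating the recurrence: a_0,…,a_{9} = 5, -1, 23, -73, 311, -1225, 4919, -19657, 78647, -314569.

-314569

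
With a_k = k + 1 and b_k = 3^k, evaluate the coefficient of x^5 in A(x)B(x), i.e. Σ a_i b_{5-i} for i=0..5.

543

Write out a_i and b_{5-i} for i = 0,…,5 and sum the products.
Σ = 1·243 + 2·81 + 3·27 + 4·9 + 5·3 + 6·1 = 543.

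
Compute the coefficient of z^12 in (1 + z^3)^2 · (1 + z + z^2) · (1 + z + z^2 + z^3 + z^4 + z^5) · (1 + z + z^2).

10

(1 + z^3)^2 has coefficients 1,0,0,2,0,0,1 for degrees 0…6.
(1 + z + z^2) has coefficients 1,1,1,0,0,0,0,0,0,0,0,0,0 for degrees 0…12.
Multiplying by (1 + z + z^2 + z^3 + z^4 + z^5) gives running coefficients 1,2,3,3,3,3,2,1,0,0,0,0,0 for degrees 0…12.
Finally multiplying by (1 + z + z^2), the product of all factors after the first has coefficients 1,3,6,8,9,9,8,6,3,1,0,0,0 for degrees 0…12.
[z^12] = 1·0 + 2·1 + 1·8 = 10.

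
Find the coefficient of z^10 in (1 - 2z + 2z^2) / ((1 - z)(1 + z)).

3

The denominator gives the recurrence a_n = a_(n−2) for n ≥ 3; the numerator fixes a_0 = 1, a_1 = -2, a_2 = 3.
Iterating: 1, -2, 3, -2, 3, -2, 3, -2, 3, -2, 3, so a_10 = 3.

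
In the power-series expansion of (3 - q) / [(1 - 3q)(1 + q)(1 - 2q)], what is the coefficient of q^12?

3174993

Partial fractions give a closed form: a_n = (6)·3^n + (1/3)·(-1)^n + (-10/3)·2^n.
At n = 12: a_12 = 3174993.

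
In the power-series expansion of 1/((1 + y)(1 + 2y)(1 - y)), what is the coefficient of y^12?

5461

Partial fractions give a closed form: a_n = (-1/2)·(-1)^n + (4/3)·(-2)^n + (1/6)·1^n.
At n = 12: a_12 = 5461.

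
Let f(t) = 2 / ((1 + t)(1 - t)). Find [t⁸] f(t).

2

Partial fractions give a closed form: a_n = (1)·(-1)^n + (1)·1^n.
At n = 8: a_8 = 2.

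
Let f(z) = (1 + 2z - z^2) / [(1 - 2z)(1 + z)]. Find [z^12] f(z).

4778

The denominator gives the recurrence a_n = a_(n−1) + 2a_(n−2) for n ≥ 3; the numerator fixes a_0 = 1, a_1 = 3, a_2 = 4.
Iterating: 1, 3, 4, 10, 18, 38, 74, 150, 298, 598, 1194, 2390, 4778, so a_12 = 4778.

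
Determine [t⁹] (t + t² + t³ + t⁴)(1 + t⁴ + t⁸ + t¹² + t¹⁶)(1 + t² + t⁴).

3

(t + t² + t³ + t⁴) has coefficients 0,1,1,1,1 for degrees 0…4.
(1 + t⁴ + t⁸ + t¹² + t¹⁶) has coefficients 1,0,0,0,1,0,0,0,1,0 for degrees 0…9.
Finally multiplying by (1 + t² + t⁴), the product of all factors after the first has coefficients 1,0,1,0,2,0,1,0,2,0 for degrees 0…9.
[t⁹] = 1·2 + 1·0 + 1·1 + 1·0 = 3.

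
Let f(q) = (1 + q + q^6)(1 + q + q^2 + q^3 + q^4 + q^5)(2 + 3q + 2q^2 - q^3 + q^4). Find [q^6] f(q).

14

(1 + q + q^6) has coefficients 1,1,0,0,0,0,1 for degrees 0…6.
(1 + q + q^2 + q^3 + q^4 + q^5) has coefficients 1,1,1,1,1,1,0 for degrees 0…6.
Finally multiplying by (2 + 3q + 2q^2 - q^3 + q^4), the product of all factors after the first has coefficients 2,5,7,6,7,7,5 for degrees 0…6.
[q^6] = 1·5 + 1·7 + 1·2 = 14.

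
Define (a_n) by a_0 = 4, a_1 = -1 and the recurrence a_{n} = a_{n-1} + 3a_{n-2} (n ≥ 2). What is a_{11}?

11225

The ordinary generating function has denominator 1 - y - 3y^2.
Iterating the recurrence: a_0,…,a_{11} = 4, -1, 11, 8, 41, 65, 188, 383, 947, 2096, 4937, 11225.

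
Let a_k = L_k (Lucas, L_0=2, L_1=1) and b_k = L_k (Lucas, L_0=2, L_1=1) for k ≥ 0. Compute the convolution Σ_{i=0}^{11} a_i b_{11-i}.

The convolution is the t^11 coefficient of A(t)B(t).
Σ = 2·199 + 1·123 + 3·76 + 4·47 + 7·29 + 11·18 + 18·11 + 29·7 + 47·4 + 76·3 + 123·1 + 199·2 = 2676.

2676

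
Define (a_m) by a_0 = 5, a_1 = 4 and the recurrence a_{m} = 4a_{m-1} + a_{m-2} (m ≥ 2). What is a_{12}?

38672149

The ordinary generating function has denominator 1 - 4q - q^2.
Iterating the recurrence: a_0,…,a_{12} = 5, 4, 21, 88, 373, 1580, 6693, 28352, 120101, 508756, 2155125, 9129256, 38672149.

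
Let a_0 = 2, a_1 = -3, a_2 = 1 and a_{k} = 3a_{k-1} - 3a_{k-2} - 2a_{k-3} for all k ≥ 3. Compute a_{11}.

The ordinary generating function has denominator 1 - 3y + 3y^2 + 2y^3.
Iterating the recurrence: a_0,…,a_{11} = 2, -3, 1, 8, 27, 55, 68, -15, -359, -1168, -2397, -2969.

-2969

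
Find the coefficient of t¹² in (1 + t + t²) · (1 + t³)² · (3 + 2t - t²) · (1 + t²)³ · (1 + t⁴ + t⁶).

(1 + t + t²) has coefficients 1,1,1 for degrees 0…2.
(1 + t³)² has coefficients 1,0,0,2,0,0,1,0,0,0,0,0,0 for degrees 0…12.
Multiplying by (3 + 2t - t²) gives running coefficients 3,2,-1,6,4,-2,3,2,-1,0,0,0,0 for degrees 0…12.
Multiplying by (1 + t²)³ gives running coefficients 3,2,8,12,10,22,15,16,19,6,10,4,0 for degrees 0…12.
Finally multiplying by (1 + t⁴ + t⁶), the product of all factors after the first has coefficients 3,2,8,12,13,24,26,30,37,40,35,42,34 for degrees 0…12.
[t¹²] = 1·34 + 1·42 + 1·35 = 111.

111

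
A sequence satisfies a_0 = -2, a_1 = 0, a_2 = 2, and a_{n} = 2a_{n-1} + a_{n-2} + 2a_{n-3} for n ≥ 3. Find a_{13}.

The ordinary generating function has denominator 1 - 2q - q^2 - 2q^3.
Iterating the recurrence: a_0,…,a_{13} = -2, 0, 2, 0, 2, 8, 18, 48, 130, 344, 914, 2432, 6466, 17192.

17192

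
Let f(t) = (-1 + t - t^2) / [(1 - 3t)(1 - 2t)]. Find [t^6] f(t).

-1605

The denominator gives the recurrence a_n = 5a_(n−1) − 6a_(n−2) for n ≥ 3; the numerator fixes a_0 = -1, a_1 = -4, a_2 = -15.
Iterating: -1, -4, -15, -51, -165, -519, -1605, so a_6 = -1605.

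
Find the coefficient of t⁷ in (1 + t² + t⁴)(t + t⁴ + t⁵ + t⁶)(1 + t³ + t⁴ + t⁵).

(1 + t² + t⁴) has coefficients 1,0,1,0,1 for degrees 0…4.
(t + t⁴ + t⁵ + t⁶) has coefficients 0,1,0,0,1,1,1,0 for degrees 0…7.
Finally multiplying by (1 + t³ + t⁴ + t⁵), the product of all factors after the first has coefficients 0,1,0,0,2,2,2,1 for degrees 0…7.
[t⁷] = 1·1 + 1·2 + 1·0 = 3.

3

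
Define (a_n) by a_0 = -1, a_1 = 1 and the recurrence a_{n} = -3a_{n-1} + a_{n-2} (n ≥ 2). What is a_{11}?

The ordinary generating function has denominator 1 + 3y - y^2.
Iterating the recurrence: a_0,…,a_{11} = -1, 1, -4, 13, -43, 142, -469, 1549, -5116, 16897, -55807, 184318.

184318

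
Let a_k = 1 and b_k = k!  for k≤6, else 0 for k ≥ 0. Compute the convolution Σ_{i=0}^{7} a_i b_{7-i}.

874

This is [x^7] in the product of the two ordinary generating functions.
Σ = 1·0 + 1·720 + 1·120 + 1·24 + 1·6 + 1·2 + 1·1 + 1·1 = 874.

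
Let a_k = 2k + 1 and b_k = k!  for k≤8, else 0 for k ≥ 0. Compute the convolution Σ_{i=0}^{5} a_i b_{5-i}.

This is [x^5] in the product of the two ordinary generating functions.
Σ = 1·120 + 3·24 + 5·6 + 7·2 + 9·1 + 11·1 = 256.

256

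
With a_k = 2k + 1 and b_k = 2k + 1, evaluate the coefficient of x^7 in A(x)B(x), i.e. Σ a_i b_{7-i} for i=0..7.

344

Write out a_i and b_{7-i} for i = 0,…,7 and sum the products.
Σ = 1·15 + 3·13 + 5·11 + 7·9 + 9·7 + 11·5 + 13·3 + 15·1 = 344.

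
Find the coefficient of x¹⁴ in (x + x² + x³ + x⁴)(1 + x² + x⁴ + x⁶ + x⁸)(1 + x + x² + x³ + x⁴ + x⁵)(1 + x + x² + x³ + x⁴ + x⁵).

59

(x + x² + x³ + x⁴) has coefficients 0,1,1,1,1 for degrees 0…4.
(1 + x² + x⁴ + x⁶ + x⁸) has coefficients 1,0,1,0,1,0,1,0,1,0,0,0,0,0,0 for degrees 0…14.
Multiplying by (1 + x + x² + x³ + x⁴ + x⁵) gives running coefficients 1,1,2,2,3,3,3,3,3,3,2,2,1,1,0 for degrees 0…14.
Finally multiplying by (1 + x + x² + x³ + x⁴ + x⁵), the product of all factors after the first has coefficients 1,2,4,6,9,12,14,16,17,18,17,16,14,12,9 for degrees 0…14.
[x¹⁴] = 1·12 + 1·14 + 1·16 + 1·17 = 59.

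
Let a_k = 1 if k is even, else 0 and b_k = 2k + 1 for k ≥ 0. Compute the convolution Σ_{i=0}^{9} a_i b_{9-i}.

Write out a_i and b_{9-i} for i = 0,…,9 and sum the products.
Σ = 1·19 + 0·17 + 1·15 + 0·13 + 1·11 + 0·9 + 1·7 + 0·5 + 1·3 + 0·1 = 55.

55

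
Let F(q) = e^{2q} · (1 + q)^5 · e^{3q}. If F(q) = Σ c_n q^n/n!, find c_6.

495475

The EGF product rule gives c_6 = Σ_{k_1+k_2+k_3=6} C(6; k_1,k_2,k_3) · ∏ g_i(k_i), where e^{2q} gives (2)^k; (1+q)^5 gives the falling factorial (5)_k; e^{3q} gives (3)^k.
g_1(k) for k = 0…6: 1, 2, 4, 8, 16, 32, 64.
g_2(k) for k = 0…6: 1, 5, 20, 60, 120, 120, 0.
g_3(k) for k = 0…6: 1, 3, 9, 27, 81, 243, 729.
First combine the last two factors: h(k) = Σ_j C(k,j)·g_2(j)·g_3(k−j) for k = 0…6: 1, 8, 59, 402, 2541, 14988, 83079.
c_6 = Σ_k C(6,k)·g_1(k)·h(6−k) = 1·1·83079 + 6·2·14988 + 15·4·2541 + 20·8·402 + 15·16·59 + 6·32·8 + 1·64·1 = 83079 + 179856 + 152460 + 64320 + 14160 + 1536 + 64 = 495475.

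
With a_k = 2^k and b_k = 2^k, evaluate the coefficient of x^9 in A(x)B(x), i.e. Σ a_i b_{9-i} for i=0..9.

5120

This is [x^9] in the product of the two ordinary generating functions.
Σ = 1·512 + 2·256 + 4·128 + 8·64 + 16·32 + 32·16 + 64·8 + 128·4 + 256·2 + 512·1 = 5120.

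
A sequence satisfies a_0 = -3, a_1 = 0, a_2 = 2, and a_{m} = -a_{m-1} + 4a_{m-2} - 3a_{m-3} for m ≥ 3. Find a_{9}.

The ordinary generating function has denominator 1 + q - 4q^2 + 3q^3.
Iterating the recurrence: a_0,…,a_{9} = -3, 0, 2, 7, 1, 21, -38, 119, -334, 924.

924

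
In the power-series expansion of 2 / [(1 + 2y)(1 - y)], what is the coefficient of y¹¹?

-2730

Partial fractions give a closed form: a_n = (4/3)·(-2)^n + (2/3)·1^n.
At n = 11: a_11 = -2730.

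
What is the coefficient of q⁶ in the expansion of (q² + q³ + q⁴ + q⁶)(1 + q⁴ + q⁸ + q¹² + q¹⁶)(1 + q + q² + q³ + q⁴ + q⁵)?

(q² + q³ + q⁴ + q⁶) has coefficients 0,0,1,1,1,0,1 for degrees 0…6.
(1 + q⁴ + q⁸ + q¹² + q¹⁶) has coefficients 1,0,0,0,1,0,0 for degrees 0…6.
Finally multiplying by (1 + q + q² + q³ + q⁴ + q⁵), the product of all factors after the first has coefficients 1,1,1,1,2,2,1 for degrees 0…6.
[q⁶] = 1·2 + 1·1 + 1·1 + 1·1 = 5.

5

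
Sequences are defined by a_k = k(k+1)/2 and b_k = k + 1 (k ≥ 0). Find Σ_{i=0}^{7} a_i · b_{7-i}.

210

Write out a_i and b_{7-i} for i = 0,…,7 and sum the products.
Σ = 0·8 + 1·7 + 3·6 + 6·5 + 10·4 + 15·3 + 21·2 + 28·1 = 210.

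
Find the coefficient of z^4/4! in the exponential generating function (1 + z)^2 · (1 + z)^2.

The EGF product rule gives c_4 = Σ_{k_1+k_2=4} C(4; k_1,k_2) · ∏ g_i(k_i), where (1+z)^2 gives the falling factorial (2)_k; (1+z)^2 gives the falling factorial (2)_k.
g_1(k) for k = 0…4: 1, 2, 2, 0, 0.
g_2(k) for k = 0…4: 1, 2, 2, 0, 0.
c_4 = Σ_k C(4,k)·g_1(k)·g_2(4−k) = 6·2·2 = 24.

24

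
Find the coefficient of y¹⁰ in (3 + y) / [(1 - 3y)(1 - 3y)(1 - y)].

The denominator gives the recurrence a_n = 7a_(n−1) − 15a_(n−2) + 9a_(n−3) for n ≥ 3; the numerator fixes a_0 = 3, a_1 = 22, a_2 = 109.
Iterating: 3, 22, 109, 460, 1783, 6562, 23329, 80920, 275563, 925102, 3070549, so a_10 = 3070549.

3070549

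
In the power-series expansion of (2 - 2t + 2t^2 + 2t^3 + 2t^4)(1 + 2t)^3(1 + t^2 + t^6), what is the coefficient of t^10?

(2 - 2t + 2t^2 + 2t^3 + 2t^4) has coefficients 2,-2,2,2,2 for degrees 0…4.
(1 + 2t)^3 has coefficients 1,6,12,8,0,0,0,0,0,0,0 for degrees 0…10.
Finally multiplying by (1 + t^2 + t^6), the product of all factors after the first has coefficients 1,6,13,14,12,8,1,6,12,8,0 for degrees 0…10.
[t^10] = 2·0 − 2·8 + 2·12 + 2·6 + 2·1 = 22.

22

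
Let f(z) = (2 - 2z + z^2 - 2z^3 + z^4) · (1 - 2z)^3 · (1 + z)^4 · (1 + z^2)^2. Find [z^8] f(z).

-24

(2 - 2z + z^2 - 2z^3 + z^4) has coefficients 2,-2,1,-2,1 for degrees 0…4.
(1 - 2z)^3 has coefficients 1,-6,12,-8,0,0,0,0,0 for degrees 0…8.
Multiplying by (1 + z)^4 gives running coefficients 1,-2,-6,8,17,-6,-20,-8,0 for degrees 0…8.
Finally multiplying by (1 + z^2)^2, the product of all factors after the first has coefficients 1,-2,-4,4,6,8,8,-12,-23 for degrees 0…8.
[z^8] = 2·(-23) − 2·(-12) + 1·8 − 2·8 + 1·6 = -24.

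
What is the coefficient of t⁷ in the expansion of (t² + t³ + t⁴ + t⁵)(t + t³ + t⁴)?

(t² + t³ + t⁴ + t⁵) has coefficients 0,0,1,1,1,1 for degrees 0…5.
(t + t³ + t⁴) has coefficients 0,1,0,1,1,0,0,0 for degrees 0…7.
[t⁷] = 1·0 + 1·1 + 1·1 + 1·0 = 2.

2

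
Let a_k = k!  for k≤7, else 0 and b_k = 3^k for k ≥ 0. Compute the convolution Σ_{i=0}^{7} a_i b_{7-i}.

The convolution is the x^7 coefficient of A(x)B(x).
Σ = 1·2187 + 1·729 + 2·243 + 6·81 + 24·27 + 120·9 + 720·3 + 5040·1 = 12816.

12816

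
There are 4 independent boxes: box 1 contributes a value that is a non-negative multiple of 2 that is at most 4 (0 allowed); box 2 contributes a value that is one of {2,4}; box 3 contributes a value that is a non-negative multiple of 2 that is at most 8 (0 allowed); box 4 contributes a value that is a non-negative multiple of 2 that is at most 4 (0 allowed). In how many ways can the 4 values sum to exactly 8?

The generating function for the choices is (1 + y² + y⁴)·(y² + y⁴)·(1 + y² + y⁴ + y⁶ + y⁸)·(1 + y² + y⁴); the count is [y⁸].
(1 + y² + y⁴) has coefficients 1,0,1,0,1 for degrees 0…4.
(y² + y⁴) has coefficients 0,0,1,0,1,0,0,0,0 for degrees 0…8.
Multiplying by (1 + y² + y⁴ + y⁶ + y⁸) gives running coefficients 0,0,1,0,2,0,2,0,2 for degrees 0…8.
Finally multiplying by (1 + y² + y⁴), the product of all factors after the first has coefficients 0,0,1,0,3,0,5,0,6 for degrees 0…8.
[y⁸] = 1·6 + 1·5 + 1·3 = 14.

14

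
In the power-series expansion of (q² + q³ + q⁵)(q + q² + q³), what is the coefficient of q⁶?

(q² + q³ + q⁵) has coefficients 0,0,1,1,0,1 for degrees 0…5.
(q + q² + q³) has coefficients 0,1,1,1,0,0,0 for degrees 0…6.
[q⁶] = 1·0 + 1·1 + 1·1 = 2.

2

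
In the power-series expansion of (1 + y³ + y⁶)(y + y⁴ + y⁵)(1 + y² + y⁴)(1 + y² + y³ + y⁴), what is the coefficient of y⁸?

9

(1 + y³ + y⁶) has coefficients 1,0,0,1,0,0,1 for degrees 0…6.
(y + y⁴ + y⁵) has coefficients 0,1,0,0,1,1,0,0,0 for degrees 0…8.
Multiplying by (1 + y² + y⁴) gives running coefficients 0,1,0,1,1,2,1,1,1 for degrees 0…8.
Finally multiplying by (1 + y² + y³ + y⁴), the product of all factors after the first has coefficients 0,1,0,2,2,4,3,5,5 for degrees 0…8.
[y⁸] = 1·5 + 1·4 + 1·0 = 9.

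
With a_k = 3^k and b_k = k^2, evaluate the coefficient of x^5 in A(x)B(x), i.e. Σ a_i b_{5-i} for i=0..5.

343

Write out a_i and b_{5-i} for i = 0,…,5 and sum the products.
Σ = 1·25 + 3·16 + 9·9 + 27·4 + 81·1 + 243·0 = 343.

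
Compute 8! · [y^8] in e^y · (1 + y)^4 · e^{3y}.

The EGF product rule gives c_8 = Σ_{k_1+k_2+k_3=8} C(8; k_1,k_2,k_3) · ∏ g_i(k_i), where e^y gives (1)^k; (1+y)^4 gives the falling factorial (4)_k; e^{3y} gives (3)^k.
g_1(k) for k = 0…8: 1, 1, 1, 1, 1, 1, 1, 1, 1.
g_2(k) for k = 0…8: 1, 4, 12, 24, 24, 0, 0, 0, 0.
g_3(k) for k = 0…8: 1, 3, 9, 27, 81, 243, 729, 2187, 6561.
First combine the last two factors: h(k) = Σ_j C(k,j)·g_2(j)·g_3(k−j) for k = 0…8: 1, 7, 45, 267, 1473, 7623, 37341, 174555, 784161.
c_8 = Σ_k C(8,k)·g_1(k)·h(8−k) = 1·1·784161 + 8·1·174555 + 28·1·37341 + 56·1·7623 + 70·1·1473 + 56·1·267 + 28·1·45 + 8·1·7 + 1·1·1 = 784161 + 1396440 + 1045548 + 426888 + 103110 + 14952 + 1260 + 56 + 1 = 3772416.

3772416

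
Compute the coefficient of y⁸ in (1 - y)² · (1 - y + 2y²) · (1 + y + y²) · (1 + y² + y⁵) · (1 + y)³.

(1 - y)² has coefficients 1,-2,1 for degrees 0…2.
(1 - y + 2y²) has coefficients 1,-1,2,0,0,0,0,0,0 for degrees 0…8.
Multiplying by (1 + y + y²) gives running coefficients 1,0,2,1,2,0,0,0,0 for degrees 0…8.
Multiplying by (1 + y² + y⁵) gives running coefficients 1,0,3,1,4,2,2,2,1 for degrees 0…8.
Finally multiplying by (1 + y)³, the product of all factors after the first has coefficients 1,3,6,11,16,20,21,18,15 for degrees 0…8.
[y⁸] = 1·15 − 2·18 + 1·21 = 0.

0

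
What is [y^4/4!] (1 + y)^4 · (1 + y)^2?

The EGF product rule gives c_4 = Σ_{k_1+k_2=4} C(4; k_1,k_2) · ∏ g_i(k_i), where (1+y)^4 gives the falling factorial (4)_k; (1+y)^2 gives the falling factorial (2)_k.
g_1(k) for k = 0…4: 1, 4, 12, 24, 24.
g_2(k) for k = 0…4: 1, 2, 2, 0, 0.
c_4 = Σ_k C(4,k)·g_1(k)·g_2(4−k) = 6·12·2 + 4·24·2 + 1·24·1 = 144 + 192 + 24 = 360.

360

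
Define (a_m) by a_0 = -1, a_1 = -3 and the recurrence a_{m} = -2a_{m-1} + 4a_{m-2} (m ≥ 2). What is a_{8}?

The ordinary generating function has denominator 1 + 2t - 4t^2.
Iterating the recurrence: a_0,…,a_{8} = -1, -3, 2, -16, 40, -144, 448, -1472, 4736.

4736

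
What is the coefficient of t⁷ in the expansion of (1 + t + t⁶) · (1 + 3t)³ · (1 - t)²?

(1 + t + t⁶) has coefficients 1,1,0,0,0,0,1 for degrees 0…6.
(1 + 3t)³ has coefficients 1,9,27,27,0,0,0,0 for degrees 0…7.
Finally multiplying by (1 - t)², the product of all factors after the first has coefficients 1,7,10,-18,-27,27,0,0 for degrees 0…7.
[t⁷] = 1·0 + 1·0 + 1·7 = 7.

7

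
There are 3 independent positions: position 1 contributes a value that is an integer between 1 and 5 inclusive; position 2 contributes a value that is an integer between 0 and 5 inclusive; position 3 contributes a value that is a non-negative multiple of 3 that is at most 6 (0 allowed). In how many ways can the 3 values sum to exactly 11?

8

The generating function for the choices is (q + q² + q³ + q⁴ + q⁵)·(1 + q + q² + q³ + q⁴ + q⁵)·(1 + q³ + q⁶); the count is [q¹¹].
(q + q² + q³ + q⁴ + q⁵) has coefficients 0,1,1,1,1,1 for degrees 0…5.
(1 + q + q² + q³ + q⁴ + q⁵) has coefficients 1,1,1,1,1,1,0,0,0,0,0,0 for degrees 0…11.
Finally multiplying by (1 + q³ + q⁶), the product of all factors after the first has coefficients 1,1,1,2,2,2,2,2,2,1,1,1 for degrees 0…11.
[q¹¹] = 1·1 + 1·1 + 1·2 + 1·2 + 1·2 = 8.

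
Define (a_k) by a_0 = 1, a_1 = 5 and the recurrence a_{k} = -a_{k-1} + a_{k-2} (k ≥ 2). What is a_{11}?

390

The ordinary generating function has denominator 1 + z - z^2.
Iterating the recurrence: a_0,…,a_{11} = 1, 5, -4, 9, -13, 22, -35, 57, -92, 149, -241, 390.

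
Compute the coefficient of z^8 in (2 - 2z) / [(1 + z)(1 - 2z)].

172

Partial fractions give a closed form: a_n = (4/3)·(-1)^n + (2/3)·2^n.
At n = 8: a_8 = 172.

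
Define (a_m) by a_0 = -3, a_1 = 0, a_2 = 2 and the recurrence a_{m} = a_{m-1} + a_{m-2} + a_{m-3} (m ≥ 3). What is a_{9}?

16

The ordinary generating function has denominator 1 - z - z^2 - z^3.
Iterating the recurrence: a_0,…,a_{9} = -3, 0, 2, -1, 1, 2, 2, 5, 9, 16.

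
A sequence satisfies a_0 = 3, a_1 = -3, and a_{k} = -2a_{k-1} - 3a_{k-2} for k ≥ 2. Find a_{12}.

987

The ordinary generating function has denominator 1 + 2q + 3q^2.
Iterating the recurrence: a_0,…,a_{12} = 3, -3, -3, 15, -21, -3, 69, -129, 51, 285, -723, 591, 987.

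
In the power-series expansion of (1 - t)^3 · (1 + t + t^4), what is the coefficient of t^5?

-3

(1 - t)^3 has coefficients 1,-3,3,-1 for degrees 0…3.
(1 + t + t^4) has coefficients 1,1,0,0,1,0 for degrees 0…5.
[t^5] = 1·0 − 3·1 + 3·0 − 1·0 = -3.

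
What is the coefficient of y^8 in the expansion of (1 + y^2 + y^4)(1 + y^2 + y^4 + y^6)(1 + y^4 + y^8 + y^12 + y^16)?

6

(1 + y^2 + y^4) has coefficients 1,0,1,0,1 for degrees 0…4.
(1 + y^2 + y^4 + y^6) has coefficients 1,0,1,0,1,0,1,0,0 for degrees 0…8.
Finally multiplying by (1 + y^4 + y^8 + y^12 + y^16), the product of all factors after the first has coefficients 1,0,1,0,2,0,2,0,2 for degrees 0…8.
[y^8] = 1·2 + 1·2 + 1·2 = 6.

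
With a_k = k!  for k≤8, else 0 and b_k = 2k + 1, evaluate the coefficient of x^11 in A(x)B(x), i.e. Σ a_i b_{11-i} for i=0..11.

337624

This is [x^11] in the product of the two ordinary generating functions.
Σ = 1·23 + 1·21 + 2·19 + 6·17 + 24·15 + 120·13 + 720·11 + 5040·9 + 40320·7 + 0·5 + 0·3 + 0·1 = 337624.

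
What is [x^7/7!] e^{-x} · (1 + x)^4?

The EGF product rule gives c_7 = Σ_{k_1+k_2=7} C(7; k_1,k_2) · ∏ g_i(k_i), where e^{-x} gives (-1)^k; (1+x)^4 gives the falling factorial (4)_k.
g_1(k) for k = 0…7: 1, -1, 1, -1, 1, -1, 1, -1.
g_2(k) for k = 0…7: 1, 4, 12, 24, 24, 0, 0, 0.
c_7 = Σ_k C(7,k)·g_1(k)·g_2(7−k) = 35·(-1)·24 + 35·1·24 + 21·(-1)·12 + 7·1·4 + 1·(-1)·1 = −840 + 840 − 252 + 28 − 1 = -225.

-225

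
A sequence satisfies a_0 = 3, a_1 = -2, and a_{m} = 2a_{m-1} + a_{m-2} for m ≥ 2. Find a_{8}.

-309

The ordinary generating function has denominator 1 - 2t - t^2.
Iterating the recurrence: a_0,…,a_{8} = 3, -2, -1, -4, -9, -22, -53, -128, -309.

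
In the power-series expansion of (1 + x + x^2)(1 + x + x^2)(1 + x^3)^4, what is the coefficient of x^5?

12

(1 + x + x^2) has coefficients 1,1,1 for degrees 0…2.
(1 + x + x^2) has coefficients 1,1,1,0,0,0 for degrees 0…5.
Finally multiplying by (1 + x^3)^4, the product of all factors after the first has coefficients 1,1,1,4,4,4 for degrees 0…5.
[x^5] = 1·4 + 1·4 + 1·4 = 12.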